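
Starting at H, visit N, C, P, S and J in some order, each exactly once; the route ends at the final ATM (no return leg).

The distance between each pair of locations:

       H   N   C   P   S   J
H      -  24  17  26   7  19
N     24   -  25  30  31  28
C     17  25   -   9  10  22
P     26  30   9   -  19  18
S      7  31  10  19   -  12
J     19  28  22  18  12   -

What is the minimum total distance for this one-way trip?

There are 5! = 120 possible orderings.
H → N → C → P → S → J: 24+25+9+19+12 = 89
H → N → C → P → J → S: 24+25+9+18+12 = 88
H → N → C → S → P → J: 24+25+10+19+18 = 96
H → N → C → S → J → P: 24+25+10+12+18 = 89
H → N → C → J → P → S: 24+25+22+18+19 = 108
H → N → C → J → S → P: 24+25+22+12+19 = 102
H → N → P → C → S → J: 24+30+9+10+12 = 85
H → N → P → C → J → S: 24+30+9+22+12 = 97
H → N → P → S → C → J: 24+30+19+10+22 = 105
H → N → P → S → J → C: 24+30+19+12+22 = 107
H → N → P → J → C → S: 24+30+18+22+10 = 104
H → N → P → J → S → C: 24+30+18+12+10 = 94
H → N → S → C → P → J: 24+31+10+9+18 = 92
H → N → S → C → J → P: 24+31+10+22+18 = 105
… (106 more)
H → S → J → P → C → N: 7+12+18+9+25 = 71  ← best
The minimum is 71.
One shortest path: H → S → J → P → C → N.

Minimum one-way distance = 71.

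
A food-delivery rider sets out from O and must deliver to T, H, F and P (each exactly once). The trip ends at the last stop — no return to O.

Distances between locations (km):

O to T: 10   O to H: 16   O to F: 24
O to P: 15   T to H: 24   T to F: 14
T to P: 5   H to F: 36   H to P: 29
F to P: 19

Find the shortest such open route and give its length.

Minimum one-way distance = 64 km.

There are 4! = 24 possible orderings.
O → T → H → F → P: 10+24+36+19 = 89
O → T → H → P → F: 10+24+29+19 = 82
O → T → F → H → P: 10+14+36+29 = 89
O → T → F → P → H: 10+14+19+29 = 72
O → T → P → H → F: 10+5+29+36 = 80
O → T → P → F → H: 10+5+19+36 = 70
O → H → T → F → P: 16+24+14+19 = 73
O → H → T → P → F: 16+24+5+19 = 64
O → H → F → T → P: 16+36+14+5 = 71
O → H → F → P → T: 16+36+19+5 = 76
O → H → P → T → F: 16+29+5+14 = 64
O → H → P → F → T: 16+29+19+14 = 78
O → F → T → H → P: 24+14+24+29 = 91
O → F → T → P → H: 24+14+5+29 = 72
… (10 more)
The minimum is 64.
One shortest path: O → H → T → P → F.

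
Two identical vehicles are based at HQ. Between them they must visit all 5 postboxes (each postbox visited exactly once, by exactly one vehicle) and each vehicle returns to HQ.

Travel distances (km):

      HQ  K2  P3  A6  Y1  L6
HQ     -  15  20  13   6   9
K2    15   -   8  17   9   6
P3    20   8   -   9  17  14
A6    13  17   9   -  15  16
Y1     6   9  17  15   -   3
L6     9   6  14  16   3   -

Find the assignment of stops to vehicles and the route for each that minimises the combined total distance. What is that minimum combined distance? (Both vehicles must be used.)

Try each way of splitting the stops between the two vehicles (each non-empty) and, for each split, find the best tour for each vehicle:
  {K2} + {P3, A6, Y1, L6}: 30 + 45 = 75
  {P3} + {K2, A6, Y1, L6}: 40 + 45 = 85
  {K2, P3} + {A6, Y1, L6}: 43 + 38 = 81
  {A6} + {K2, P3, Y1, L6}: 26 + 43 = 69
  {K2, A6} + {P3, Y1, L6}: 45 + 43 = 88
  {P3, A6} + {K2, Y1, L6}: 42 + 30 = 72
  … (15 splits in total)
  {Y1} + {K2, P3, A6, L6}: 12 + 45 = 57  ← best
Best: vehicle 1 HQ → Y1 → HQ = 12; vehicle 2 HQ → A6 → P3 → K2 → L6 → HQ = 45; combined 57.

Minimum combined distance: 57 km.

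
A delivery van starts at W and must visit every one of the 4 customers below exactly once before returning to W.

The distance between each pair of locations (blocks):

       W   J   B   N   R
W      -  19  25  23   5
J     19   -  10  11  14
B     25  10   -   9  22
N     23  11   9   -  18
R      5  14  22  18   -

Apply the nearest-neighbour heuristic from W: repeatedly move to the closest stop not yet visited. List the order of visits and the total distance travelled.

At W the remaining stops are R 5, J 19, N 23, B 25; go to R.
At R the remaining stops are J 14, N 18, B 22; go to J.
At J the remaining stops are B 10, N 11; go to B.
At B the remaining stops are N 9; go to N.
Return N→W: 23.
Total = 5 + 14 + 10 + 9 + 23 = 61.

61 blocks along W → R → J → B → N → W.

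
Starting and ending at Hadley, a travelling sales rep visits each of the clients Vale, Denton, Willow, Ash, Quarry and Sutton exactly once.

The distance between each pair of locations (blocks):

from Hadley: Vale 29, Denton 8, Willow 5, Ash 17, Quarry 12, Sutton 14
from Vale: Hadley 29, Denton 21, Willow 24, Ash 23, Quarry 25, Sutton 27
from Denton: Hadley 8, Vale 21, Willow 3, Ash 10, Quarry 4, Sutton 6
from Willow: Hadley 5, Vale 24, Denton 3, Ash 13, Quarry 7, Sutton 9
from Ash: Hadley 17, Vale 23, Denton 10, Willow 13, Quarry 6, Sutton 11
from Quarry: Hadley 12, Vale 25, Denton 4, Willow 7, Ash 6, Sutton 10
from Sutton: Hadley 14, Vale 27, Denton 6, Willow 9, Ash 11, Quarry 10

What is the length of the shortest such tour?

Hadley-Vale-Denton-Willow-Ash-Quarry-Sutton-Hadley: 29+21+3+13+6+10+14 = 96
Hadley-Vale-Denton-Willow-Ash-Sutton-Quarry-Hadley: 29+21+3+13+11+10+12 = 99
Hadley-Vale-Denton-Willow-Quarry-Ash-Sutton-Hadley: 29+21+3+7+6+11+14 = 91
Hadley-Vale-Denton-Willow-Quarry-Sutton-Ash-Hadley: 29+21+3+7+10+11+17 = 98
Hadley-Vale-Denton-Willow-Sutton-Ash-Quarry-Hadley: 29+21+3+9+11+6+12 = 91
Hadley-Vale-Denton-Willow-Sutton-Quarry-Ash-Hadley: 29+21+3+9+10+6+17 = 95
Hadley-Vale-Denton-Ash-Willow-Quarry-Sutton-Hadley: 29+21+10+13+7+10+14 = 104
Hadley-Vale-Denton-Ash-Willow-Sutton-Quarry-Hadley: 29+21+10+13+9+10+12 = 104
… (352 more)
Hadley-Vale-Ash-Quarry-Denton-Sutton-Willow-Hadley: 29+23+6+4+6+9+5 = 82  ← best
The minimum is 82.
One optimal route: Hadley → Vale → Ash → Quarry → Denton → Sutton → Willow → Hadley (or its reverse).

Shortest round trip = 82 blocks.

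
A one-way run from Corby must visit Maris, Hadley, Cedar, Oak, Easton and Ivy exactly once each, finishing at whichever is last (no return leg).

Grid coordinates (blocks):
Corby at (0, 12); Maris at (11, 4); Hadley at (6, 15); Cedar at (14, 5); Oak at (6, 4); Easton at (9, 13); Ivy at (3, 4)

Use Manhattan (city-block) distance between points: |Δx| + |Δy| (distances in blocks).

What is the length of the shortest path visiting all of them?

There are 6! = 720 possible orderings.
Corby - Maris - Hadley - Cedar - Oak - Easton - Ivy: 19+16+18+9+12+15 = 89
Corby - Maris - Hadley - Cedar - Oak - Ivy - Easton: 19+16+18+9+3+15 = 80
Corby - Maris - Hadley - Cedar - Easton - Oak - Ivy: 19+16+18+13+12+3 = 81
Corby - Maris - Hadley - Cedar - Easton - Ivy - Oak: 19+16+18+13+15+3 = 84
Corby - Maris - Hadley - Cedar - Ivy - Oak - Easton: 19+16+18+12+3+12 = 80
Corby - Maris - Hadley - Cedar - Ivy - Easton - Oak: 19+16+18+12+15+12 = 92
Corby - Maris - Hadley - Oak - Cedar - Easton - Ivy: 19+16+11+9+13+15 = 83
Corby - Maris - Hadley - Oak - Cedar - Ivy - Easton: 19+16+11+9+12+15 = 82
… (712 more)
Corby - Hadley - Easton - Cedar - Maris - Oak - Ivy: 9+5+13+4+5+3 = 39  ← best
The minimum is 39.
One shortest path: Corby → Hadley → Easton → Cedar → Maris → Oak → Ivy.

Minimum one-way distance = 39 blocks.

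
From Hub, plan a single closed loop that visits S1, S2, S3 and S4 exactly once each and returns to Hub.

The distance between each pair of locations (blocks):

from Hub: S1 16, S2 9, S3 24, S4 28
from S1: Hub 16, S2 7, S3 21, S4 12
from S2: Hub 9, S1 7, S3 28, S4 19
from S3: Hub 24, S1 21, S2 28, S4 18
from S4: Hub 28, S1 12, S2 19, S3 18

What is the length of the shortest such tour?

Hub → S1 → S2 → S3 → S4 → Hub: 16+7+28+18+28 = 97
Hub → S1 → S2 → S4 → S3 → Hub: 16+7+19+18+24 = 84
Hub → S1 → S3 → S2 → S4 → Hub: 16+21+28+19+28 = 112
Hub → S1 → S3 → S4 → S2 → Hub: 16+21+18+19+9 = 83
Hub → S1 → S4 → S2 → S3 → Hub: 16+12+19+28+24 = 99
Hub → S1 → S4 → S3 → S2 → Hub: 16+12+18+28+9 = 83
Hub → S2 → S1 → S3 → S4 → Hub: 9+7+21+18+28 = 83
Hub → S2 → S1 → S4 → S3 → Hub: 9+7+12+18+24 = 70
Hub → S2 → S3 → S1 → S4 → Hub: 9+28+21+12+28 = 98
Hub → S2 → S4 → S1 → S3 → Hub: 9+19+12+21+24 = 85
Hub → S3 → S1 → S2 → S4 → Hub: 24+21+7+19+28 = 99
Hub → S3 → S2 → S1 → S4 → Hub: 24+28+7+12+28 = 99
The minimum is 70.
One optimal route: Hub → S2 → S1 → S4 → S3 → Hub (or its reverse).

Shortest round trip = 70 blocks.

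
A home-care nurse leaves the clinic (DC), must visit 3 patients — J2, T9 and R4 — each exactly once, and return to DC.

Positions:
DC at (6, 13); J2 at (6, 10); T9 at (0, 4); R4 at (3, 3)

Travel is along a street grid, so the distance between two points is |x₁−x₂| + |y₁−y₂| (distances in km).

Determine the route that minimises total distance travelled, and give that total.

Shortest round trip = 32 km.

With 3 stops there are 3!/2 = 3 distinct round trips (a route and its reverse cost the same).
DC - J2 - T9 - R4 - DC: 3+12+4+13 = 32
DC - J2 - R4 - T9 - DC: 3+10+4+15 = 32
DC - T9 - J2 - R4 - DC: 15+12+10+13 = 50
The minimum is 32.
One optimal route: DC → J2 → T9 → R4 → DC (or its reverse).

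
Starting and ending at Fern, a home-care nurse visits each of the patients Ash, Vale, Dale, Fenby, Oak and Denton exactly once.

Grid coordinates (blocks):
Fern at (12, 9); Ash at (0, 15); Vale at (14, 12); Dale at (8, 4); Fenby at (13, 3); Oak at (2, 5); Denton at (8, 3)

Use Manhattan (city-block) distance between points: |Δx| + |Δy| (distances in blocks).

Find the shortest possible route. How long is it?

Minimum total distance: 54 blocks.

There are 360 distinct closed tours to check (reversals are equivalent).
Fern - Ash - Vale - Dale - Fenby - Oak - Denton - Fern: 18+17+14+6+13+8+10 = 86
Fern - Ash - Vale - Dale - Fenby - Denton - Oak - Fern: 18+17+14+6+5+8+14 = 82
Fern - Ash - Vale - Dale - Oak - Fenby - Denton - Fern: 18+17+14+7+13+5+10 = 84
Fern - Ash - Vale - Dale - Oak - Denton - Fenby - Fern: 18+17+14+7+8+5+7 = 76
Fern - Ash - Vale - Dale - Denton - Fenby - Oak - Fern: 18+17+14+1+5+13+14 = 82
Fern - Ash - Vale - Dale - Denton - Oak - Fenby - Fern: 18+17+14+1+8+13+7 = 78
Fern - Ash - Vale - Fenby - Dale - Oak - Denton - Fern: 18+17+10+6+7+8+10 = 76
Fern - Ash - Vale - Fenby - Dale - Denton - Oak - Fern: 18+17+10+6+1+8+14 = 74
… (352 more)
Fern - Vale - Ash - Oak - Dale - Denton - Fenby - Fern: 5+17+12+7+1+5+7 = 54  ← best
The minimum is 54.
One optimal route: Fern → Vale → Ash → Oak → Dale → Denton → Fenby → Fern (or its reverse).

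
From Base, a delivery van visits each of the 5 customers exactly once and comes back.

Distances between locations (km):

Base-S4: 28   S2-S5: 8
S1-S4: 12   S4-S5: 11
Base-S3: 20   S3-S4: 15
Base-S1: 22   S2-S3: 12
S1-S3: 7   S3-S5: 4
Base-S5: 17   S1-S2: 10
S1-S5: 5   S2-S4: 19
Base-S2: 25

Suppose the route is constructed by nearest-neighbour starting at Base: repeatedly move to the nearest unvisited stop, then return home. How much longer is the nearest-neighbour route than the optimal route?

Base: S5=17, S3=20, S1=22, S2=25, S4=28 ⇒ S5
S5: S3=4, S1=5, S2=8, S4=11 ⇒ S3
S3: S1=7, S2=12, S4=15 ⇒ S1
S1: S2=10, S4=12 ⇒ S2
S2: S4=19 ⇒ S4
NN route Base → S5 → S3 → S1 → S2 → S4 → Base costs 85.
Optimal: Base → S2 → S1 → S4 → S5 → S3 → Base costs 82 (by enumerating all 60 distinct tours).
Excess = 85 − 82 = 3.

3 km longer than the optimal tour.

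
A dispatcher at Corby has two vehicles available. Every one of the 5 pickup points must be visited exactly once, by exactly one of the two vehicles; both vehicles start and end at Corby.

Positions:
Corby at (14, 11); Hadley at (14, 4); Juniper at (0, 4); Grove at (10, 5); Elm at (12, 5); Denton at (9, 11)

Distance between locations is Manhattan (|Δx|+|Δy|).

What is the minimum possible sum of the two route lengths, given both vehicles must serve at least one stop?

Check every non-empty split of the stops between the two vehicles; for each half take its own optimal tour:
  {Hadley} + {Juniper, Grove, Elm, Denton}: 14 + 42 = 56
  {Juniper} + {Hadley, Grove, Elm, Denton}: 42 + 24 = 66
  {Hadley, Juniper} + {Grove, Elm, Denton}: 42 + 22 = 64
  {Grove} + {Hadley, Juniper, Elm, Denton}: 20 + 44 = 64
  {Hadley, Grove} + {Juniper, Elm, Denton}: 22 + 42 = 64
  {Juniper, Grove} + {Hadley, Elm, Denton}: 42 + 24 = 66
  … (15 splits in total)
  {Hadley, Juniper, Grove, Elm} + {Denton}: 42 + 10 = 52  ← best
Best: vehicle 1 Corby → Hadley → Juniper → Grove → Elm → Corby = 42; vehicle 2 Corby → Denton → Corby = 10; combined 52.

Minimum combined distance: 52.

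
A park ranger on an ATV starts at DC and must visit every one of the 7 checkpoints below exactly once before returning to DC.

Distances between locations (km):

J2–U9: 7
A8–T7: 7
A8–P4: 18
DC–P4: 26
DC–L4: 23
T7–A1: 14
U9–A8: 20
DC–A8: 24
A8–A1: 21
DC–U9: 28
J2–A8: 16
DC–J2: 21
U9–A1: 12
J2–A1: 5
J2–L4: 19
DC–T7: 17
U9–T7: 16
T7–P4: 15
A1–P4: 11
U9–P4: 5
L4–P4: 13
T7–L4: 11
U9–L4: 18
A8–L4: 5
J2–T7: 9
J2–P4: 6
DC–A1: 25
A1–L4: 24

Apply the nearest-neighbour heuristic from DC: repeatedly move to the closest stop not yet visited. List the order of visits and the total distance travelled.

Total distance 84 km via the nearest-neighbour route DC → T7 → A8 → L4 → P4 → U9 → J2 → A1 → DC.

From DC: distances to unvisited — T7=17, J2=21, L4=23, A8=24, A1=25, P4=26, U9=28. Nearest is T7 (17).
From T7: distances to unvisited — A8=7, J2=9, L4=11, A1=14, P4=15, U9=16. Nearest is A8 (7).
From A8: distances to unvisited — L4=5, J2=16, P4=18, U9=20, A1=21. Nearest is L4 (5).
From L4: distances to unvisited — P4=13, U9=18, J2=19, A1=24. Nearest is P4 (13).
From P4: distances to unvisited — U9=5, J2=6, A1=11. Nearest is U9 (5).
From U9: distances to unvisited — J2=7, A1=12. Nearest is J2 (7).
From J2: distances to unvisited — A1=5. Nearest is A1 (5).
Return A1→DC: 25.
Total = 17 + 7 + 5 + 13 + 5 + 7 + 5 + 25 = 84.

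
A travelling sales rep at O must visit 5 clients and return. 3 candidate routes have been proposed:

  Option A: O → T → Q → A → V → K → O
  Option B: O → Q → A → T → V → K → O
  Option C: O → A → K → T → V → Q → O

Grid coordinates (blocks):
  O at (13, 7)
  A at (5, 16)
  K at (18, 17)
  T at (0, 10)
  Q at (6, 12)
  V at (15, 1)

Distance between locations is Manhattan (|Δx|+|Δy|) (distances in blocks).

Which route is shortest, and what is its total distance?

86 blocks — Option B is the shortest.

Option A: 16 + 8 + 5 + 25 + 19 + 15 = 88
Option B: 12 + 5 + 11 + 24 + 19 + 15 = 86
Option C: 17 + 14 + 25 + 24 + 20 + 12 = 112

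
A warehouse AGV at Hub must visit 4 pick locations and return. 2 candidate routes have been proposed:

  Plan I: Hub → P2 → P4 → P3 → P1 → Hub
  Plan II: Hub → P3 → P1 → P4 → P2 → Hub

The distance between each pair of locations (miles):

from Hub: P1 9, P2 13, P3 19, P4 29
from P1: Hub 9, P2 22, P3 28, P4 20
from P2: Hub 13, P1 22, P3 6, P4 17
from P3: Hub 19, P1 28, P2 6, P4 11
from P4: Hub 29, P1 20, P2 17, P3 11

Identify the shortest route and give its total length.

78 miles — Plan I is the shortest.

Plan I: 13 + 17 + 11 + 28 + 9 = 78
Plan II: 19 + 28 + 20 + 17 + 13 = 97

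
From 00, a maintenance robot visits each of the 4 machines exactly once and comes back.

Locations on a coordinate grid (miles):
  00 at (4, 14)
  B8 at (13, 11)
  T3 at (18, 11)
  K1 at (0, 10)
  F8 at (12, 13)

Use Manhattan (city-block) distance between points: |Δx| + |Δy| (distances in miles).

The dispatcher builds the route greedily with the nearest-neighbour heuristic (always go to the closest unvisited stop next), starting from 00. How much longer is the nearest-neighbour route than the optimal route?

The nearest-neighbour route is 6 miles longer than optimal.

00: K1=8, F8=9, B8=12, T3=17 ⇒ K1
K1: B8=14, F8=15, T3=19 ⇒ B8
B8: F8=3, T3=5 ⇒ F8
F8: T3=8 ⇒ T3
NN route 00 → K1 → B8 → F8 → T3 → 00 costs 50.
Optimal: 00 → K1 → B8 → T3 → F8 → 00 costs 44 (by enumerating all 12 distinct tours).
Excess = 50 − 44 = 6.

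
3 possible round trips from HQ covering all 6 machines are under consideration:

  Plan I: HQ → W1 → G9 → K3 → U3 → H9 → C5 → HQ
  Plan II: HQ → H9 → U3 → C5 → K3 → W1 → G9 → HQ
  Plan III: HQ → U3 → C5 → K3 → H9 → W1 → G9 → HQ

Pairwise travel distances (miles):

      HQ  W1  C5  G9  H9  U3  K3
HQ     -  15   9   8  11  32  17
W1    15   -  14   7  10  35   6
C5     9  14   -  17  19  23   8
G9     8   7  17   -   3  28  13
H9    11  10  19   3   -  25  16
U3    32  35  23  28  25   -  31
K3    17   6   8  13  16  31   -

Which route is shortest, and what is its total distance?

Shortest is Plan II, total 88 miles.

Plan I: 15 + 7 + 13 + 31 + 25 + 19 + 9 = 119
Plan II: 11 + 25 + 23 + 8 + 6 + 7 + 8 = 88
Plan III: 32 + 23 + 8 + 16 + 10 + 7 + 8 = 104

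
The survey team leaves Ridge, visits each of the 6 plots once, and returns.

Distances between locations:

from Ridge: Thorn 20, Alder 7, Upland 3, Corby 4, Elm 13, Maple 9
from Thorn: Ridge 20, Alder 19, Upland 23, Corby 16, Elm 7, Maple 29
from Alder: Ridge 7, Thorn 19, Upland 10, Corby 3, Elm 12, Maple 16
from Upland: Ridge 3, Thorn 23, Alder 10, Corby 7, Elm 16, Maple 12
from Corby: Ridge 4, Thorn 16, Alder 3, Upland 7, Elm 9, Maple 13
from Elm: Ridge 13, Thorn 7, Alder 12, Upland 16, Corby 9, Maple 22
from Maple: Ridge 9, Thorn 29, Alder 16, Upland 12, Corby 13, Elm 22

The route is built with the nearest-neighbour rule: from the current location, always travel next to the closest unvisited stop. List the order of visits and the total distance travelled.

Total distance 70 via the nearest-neighbour route Ridge → Upland → Corby → Alder → Elm → Thorn → Maple → Ridge.

At Ridge the remaining stops are Upland 3, Corby 4, Alder 7, Maple 9, Elm 13, Thorn 20; go to Upland.
At Upland the remaining stops are Corby 7, Alder 10, Maple 12, Elm 16, Thorn 23; go to Corby.
At Corby the remaining stops are Alder 3, Elm 9, Maple 13, Thorn 16; go to Alder.
At Alder the remaining stops are Elm 12, Maple 16, Thorn 19; go to Elm.
At Elm the remaining stops are Thorn 7, Maple 22; go to Thorn.
At Thorn the remaining stops are Maple 29; go to Maple.
Return Maple→Ridge: 9.
Total = 3 + 7 + 3 + 12 + 7 + 29 + 9 = 70.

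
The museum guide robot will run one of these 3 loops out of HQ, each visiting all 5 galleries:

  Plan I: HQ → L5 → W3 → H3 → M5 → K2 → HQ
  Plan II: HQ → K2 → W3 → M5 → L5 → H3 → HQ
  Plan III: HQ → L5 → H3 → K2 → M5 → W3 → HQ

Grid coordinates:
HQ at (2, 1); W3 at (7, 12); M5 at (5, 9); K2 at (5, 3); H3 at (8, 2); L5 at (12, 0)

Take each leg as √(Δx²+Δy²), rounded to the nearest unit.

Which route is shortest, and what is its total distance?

Plan I: 10 + 13 + 10 + 8 + 6 + 4 = 51
Plan II: 4 + 9 + 4 + 11 + 4 + 6 = 38
Plan III: 10 + 4 + 3 + 6 + 4 + 12 = 39

Shortest is Plan II, total 38.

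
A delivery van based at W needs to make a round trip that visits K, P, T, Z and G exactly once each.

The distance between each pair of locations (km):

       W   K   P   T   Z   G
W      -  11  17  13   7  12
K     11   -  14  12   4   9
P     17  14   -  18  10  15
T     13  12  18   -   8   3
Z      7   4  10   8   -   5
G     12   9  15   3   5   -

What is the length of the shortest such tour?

56 km — the shortest possible round trip.

There are 60 distinct closed tours to check (reversals are equivalent).
W → K → P → T → Z → G → W: 11+14+18+8+5+12 = 68
W → K → P → T → G → Z → W: 11+14+18+3+5+7 = 58
W → K → P → Z → T → G → W: 11+14+10+8+3+12 = 58
W → K → P → Z → G → T → W: 11+14+10+5+3+13 = 56
W → K → P → G → T → Z → W: 11+14+15+3+8+7 = 58
W → K → P → G → Z → T → W: 11+14+15+5+8+13 = 66
W → K → T → P → Z → G → W: 11+12+18+10+5+12 = 68
W → K → T → P → G → Z → W: 11+12+18+15+5+7 = 68
W → K → T → Z → P → G → W: 11+12+8+10+15+12 = 68
W → K → T → Z → G → P → W: 11+12+8+5+15+17 = 68
W → K → T → G → P → Z → W: 11+12+3+15+10+7 = 58
W → K → T → G → Z → P → W: 11+12+3+5+10+17 = 58
W → K → Z → P → T → G → W: 11+4+10+18+3+12 = 58
W → K → Z → P → G → T → W: 11+4+10+15+3+13 = 56
… (46 more)
The minimum is 56.
One optimal route: W → K → P → Z → G → T → W (or its reverse).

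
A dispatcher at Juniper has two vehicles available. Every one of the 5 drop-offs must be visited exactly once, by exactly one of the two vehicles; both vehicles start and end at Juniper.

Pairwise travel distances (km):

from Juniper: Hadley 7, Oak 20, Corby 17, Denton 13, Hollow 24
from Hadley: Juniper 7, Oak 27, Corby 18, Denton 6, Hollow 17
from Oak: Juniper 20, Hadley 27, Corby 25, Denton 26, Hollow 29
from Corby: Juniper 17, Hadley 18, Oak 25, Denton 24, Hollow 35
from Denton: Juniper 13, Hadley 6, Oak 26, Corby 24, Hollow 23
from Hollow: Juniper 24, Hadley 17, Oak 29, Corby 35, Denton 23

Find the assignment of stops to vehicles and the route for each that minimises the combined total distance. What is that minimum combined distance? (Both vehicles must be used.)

Check every non-empty split of the stops between the two vehicles; for each half take its own optimal tour:
  {Hadley} + {Oak, Corby, Denton, Hollow}: 14 + 107 = 121
  {Oak} + {Hadley, Corby, Denton, Hollow}: 40 + 88 = 128
  {Hadley, Oak} + {Corby, Denton, Hollow}: 54 + 88 = 142
  {Corby} + {Hadley, Oak, Denton, Hollow}: 34 + 85 = 119
  {Hadley, Corby} + {Oak, Denton, Hollow}: 42 + 85 = 127
  {Oak, Corby} + {Hadley, Denton, Hollow}: 62 + 60 = 122
  … (15 splits in total)
Best: vehicle 1 Juniper → Corby → Juniper = 34; vehicle 2 Juniper → Hadley → Denton → Hollow → Oak → Juniper = 85; combined 119.

Minimum combined distance: 119 km.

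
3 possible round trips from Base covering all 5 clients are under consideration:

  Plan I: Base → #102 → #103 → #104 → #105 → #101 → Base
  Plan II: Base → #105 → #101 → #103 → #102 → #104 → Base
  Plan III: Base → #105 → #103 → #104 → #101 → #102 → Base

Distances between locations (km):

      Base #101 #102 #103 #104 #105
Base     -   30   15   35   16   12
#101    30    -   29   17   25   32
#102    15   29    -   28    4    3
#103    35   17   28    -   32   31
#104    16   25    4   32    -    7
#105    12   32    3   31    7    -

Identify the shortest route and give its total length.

Shortest is Plan II, total 109 km.

Plan I: 15 + 28 + 32 + 7 + 32 + 30 = 144
Plan II: 12 + 32 + 17 + 28 + 4 + 16 = 109
Plan III: 12 + 31 + 32 + 25 + 29 + 15 = 144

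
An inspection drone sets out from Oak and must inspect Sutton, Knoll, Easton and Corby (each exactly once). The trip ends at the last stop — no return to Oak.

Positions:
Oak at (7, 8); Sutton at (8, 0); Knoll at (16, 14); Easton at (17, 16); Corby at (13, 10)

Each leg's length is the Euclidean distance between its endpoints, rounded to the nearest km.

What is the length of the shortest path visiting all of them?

There are 4! = 24 possible orderings.
Oak → Sutton → Knoll → Easton → Corby: 8+16+2+7 = 33
Oak → Sutton → Knoll → Corby → Easton: 8+16+5+7 = 36
Oak → Sutton → Easton → Knoll → Corby: 8+18+2+5 = 33
Oak → Sutton → Easton → Corby → Knoll: 8+18+7+5 = 38
Oak → Sutton → Corby → Knoll → Easton: 8+11+5+2 = 26
Oak → Sutton → Corby → Easton → Knoll: 8+11+7+2 = 28
Oak → Knoll → Sutton → Easton → Corby: 11+16+18+7 = 52
Oak → Knoll → Sutton → Corby → Easton: 11+16+11+7 = 45
Oak → Knoll → Easton → Sutton → Corby: 11+2+18+11 = 42
Oak → Knoll → Easton → Corby → Sutton: 11+2+7+11 = 31
Oak → Knoll → Corby → Sutton → Easton: 11+5+11+18 = 45
Oak → Knoll → Corby → Easton → Sutton: 11+5+7+18 = 41
Oak → Easton → Sutton → Knoll → Corby: 13+18+16+5 = 52
Oak → Easton → Sutton → Corby → Knoll: 13+18+11+5 = 47
… (10 more)
The minimum is 26.
One shortest path: Oak → Sutton → Corby → Knoll → Easton.

Shortest open route: 26 km.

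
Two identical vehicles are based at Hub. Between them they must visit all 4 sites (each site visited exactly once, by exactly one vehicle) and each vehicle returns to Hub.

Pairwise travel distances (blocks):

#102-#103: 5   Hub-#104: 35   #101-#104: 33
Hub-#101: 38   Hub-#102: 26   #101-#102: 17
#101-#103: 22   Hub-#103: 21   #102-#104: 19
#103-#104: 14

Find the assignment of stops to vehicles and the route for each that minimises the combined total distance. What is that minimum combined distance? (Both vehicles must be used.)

151 blocks — the smallest possible combined total.

There are 2^3 − 1 = 7 ways to divide the 4 stops into two non-empty groups. For each, the best each vehicle can do is its own shortest tour through its group:
  {#101} + {#102, #103, #104}: 76 + 80 = 156
  {#102} + {#101, #103, #104}: 52 + 106 = 158
  {#101, #102} + {#103, #104}: 81 + 70 = 151
  {#103} + {#101, #102, #104}: 42 + 109 = 151
  {#101, #103} + {#102, #104}: 81 + 80 = 161
  {#102, #103} + {#101, #104}: 52 + 106 = 158
  … (7 splits in total)
Best: vehicle 1 Hub → #101 → #102 → Hub = 81; vehicle 2 Hub → #103 → #104 → Hub = 70; combined 151.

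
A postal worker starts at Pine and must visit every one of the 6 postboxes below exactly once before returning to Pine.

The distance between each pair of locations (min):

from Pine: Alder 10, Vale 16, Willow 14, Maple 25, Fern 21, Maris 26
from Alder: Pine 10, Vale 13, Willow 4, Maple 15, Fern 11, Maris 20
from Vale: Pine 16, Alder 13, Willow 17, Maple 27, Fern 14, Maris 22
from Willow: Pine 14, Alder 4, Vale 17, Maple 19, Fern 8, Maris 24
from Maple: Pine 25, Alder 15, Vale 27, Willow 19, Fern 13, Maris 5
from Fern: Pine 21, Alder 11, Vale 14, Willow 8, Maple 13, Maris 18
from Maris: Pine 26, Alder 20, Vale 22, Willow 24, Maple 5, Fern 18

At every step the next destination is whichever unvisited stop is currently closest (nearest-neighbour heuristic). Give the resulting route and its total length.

At Pine the remaining stops are Alder 10, Willow 14, Vale 16, Fern 21, Maple 25, Maris 26; go to Alder.
At Alder the remaining stops are Willow 4, Fern 11, Vale 13, Maple 15, Maris 20; go to Willow.
At Willow the remaining stops are Fern 8, Vale 17, Maple 19, Maris 24; go to Fern.
At Fern the remaining stops are Maple 13, Vale 14, Maris 18; go to Maple.
At Maple the remaining stops are Maris 5, Vale 27; go to Maris.
At Maris the remaining stops are Vale 22; go to Vale.
Return Vale→Pine: 16.
Total = 10 + 4 + 8 + 13 + 5 + 22 + 16 = 78.

Total distance 78 min via the nearest-neighbour route Pine → Alder → Willow → Fern → Maple → Maris → Vale → Pine.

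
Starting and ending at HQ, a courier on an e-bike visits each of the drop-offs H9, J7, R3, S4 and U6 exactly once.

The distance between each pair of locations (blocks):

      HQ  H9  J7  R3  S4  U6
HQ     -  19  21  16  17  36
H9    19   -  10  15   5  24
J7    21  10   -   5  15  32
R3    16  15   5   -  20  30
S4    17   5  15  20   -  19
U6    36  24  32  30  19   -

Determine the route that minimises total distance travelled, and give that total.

Minimum total distance: 91 blocks.

HQ-H9-J7-R3-S4-U6-HQ: 19+10+5+20+19+36 = 109
HQ-H9-J7-R3-U6-S4-HQ: 19+10+5+30+19+17 = 100
HQ-H9-J7-S4-R3-U6-HQ: 19+10+15+20+30+36 = 130
HQ-H9-J7-S4-U6-R3-HQ: 19+10+15+19+30+16 = 109
HQ-H9-J7-U6-R3-S4-HQ: 19+10+32+30+20+17 = 128
HQ-H9-J7-U6-S4-R3-HQ: 19+10+32+19+20+16 = 116
HQ-H9-R3-J7-S4-U6-HQ: 19+15+5+15+19+36 = 109
HQ-H9-R3-J7-U6-S4-HQ: 19+15+5+32+19+17 = 107
HQ-H9-R3-S4-J7-U6-HQ: 19+15+20+15+32+36 = 137
HQ-H9-R3-S4-U6-J7-HQ: 19+15+20+19+32+21 = 126
HQ-H9-R3-U6-J7-S4-HQ: 19+15+30+32+15+17 = 128
HQ-H9-R3-U6-S4-J7-HQ: 19+15+30+19+15+21 = 119
HQ-H9-S4-J7-R3-U6-HQ: 19+5+15+5+30+36 = 110
HQ-H9-S4-J7-U6-R3-HQ: 19+5+15+32+30+16 = 117
… (46 more)
HQ-R3-J7-H9-S4-U6-HQ: 16+5+10+5+19+36 = 91  ← best
The minimum is 91.
One optimal route: HQ → R3 → J7 → H9 → S4 → U6 → HQ (or its reverse).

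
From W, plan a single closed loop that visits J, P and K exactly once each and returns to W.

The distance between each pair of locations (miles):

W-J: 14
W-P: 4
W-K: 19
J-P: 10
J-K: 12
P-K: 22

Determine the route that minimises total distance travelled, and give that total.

With 3 stops there are 3!/2 = 3 distinct round trips (a route and its reverse cost the same).
W → J → P → K → W: 14+10+22+19 = 65
W → J → K → P → W: 14+12+22+4 = 52
W → P → J → K → W: 4+10+12+19 = 45
The minimum is 45.
One optimal route: W → P → J → K → W (or its reverse).

Minimum total distance: 45 miles.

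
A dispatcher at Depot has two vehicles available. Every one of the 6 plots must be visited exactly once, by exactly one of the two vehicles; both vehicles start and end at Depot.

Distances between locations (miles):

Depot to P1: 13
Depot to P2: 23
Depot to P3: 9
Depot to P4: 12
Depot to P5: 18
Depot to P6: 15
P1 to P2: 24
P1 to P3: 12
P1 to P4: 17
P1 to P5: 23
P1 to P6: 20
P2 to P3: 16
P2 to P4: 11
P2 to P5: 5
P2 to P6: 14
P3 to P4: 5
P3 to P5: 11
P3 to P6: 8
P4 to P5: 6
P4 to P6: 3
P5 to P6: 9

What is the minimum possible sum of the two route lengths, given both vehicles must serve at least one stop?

Minimum combined distance: 80 miles.

Check every non-empty split of the stops between the two vehicles; for each half take its own optimal tour:
  {P1} + {P2, P3, P4, P5, P6}: 26 + 54 = 80
  {P2} + {P1, P3, P4, P5, P6}: 46 + 60 = 106
  {P1, P2} + {P3, P4, P5, P6}: 60 + 44 = 104
  {P3} + {P1, P2, P4, P5, P6}: 18 + 66 = 84
  {P1, P3} + {P2, P4, P5, P6}: 34 + 52 = 86
  {P2, P3} + {P1, P4, P5, P6}: 48 + 60 = 108
  … (31 splits in total)
Best: vehicle 1 Depot → P1 → Depot = 26; vehicle 2 Depot → P2 → P5 → P4 → P6 → P3 → Depot = 54; combined 80.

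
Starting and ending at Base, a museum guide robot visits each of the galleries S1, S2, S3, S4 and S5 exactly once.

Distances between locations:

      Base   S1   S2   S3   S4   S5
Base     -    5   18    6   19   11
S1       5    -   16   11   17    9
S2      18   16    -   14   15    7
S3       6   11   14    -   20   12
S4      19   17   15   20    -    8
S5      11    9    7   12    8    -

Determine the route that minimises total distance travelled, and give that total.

57 — the shortest possible round trip.

There are 60 distinct closed tours to check (reversals are equivalent).
Base → S1 → S2 → S3 → S4 → S5 → Base: 5+16+14+20+8+11 = 74
Base → S1 → S2 → S3 → S5 → S4 → Base: 5+16+14+12+8+19 = 74
Base → S1 → S2 → S4 → S3 → S5 → Base: 5+16+15+20+12+11 = 79
Base → S1 → S2 → S4 → S5 → S3 → Base: 5+16+15+8+12+6 = 62
Base → S1 → S2 → S5 → S3 → S4 → Base: 5+16+7+12+20+19 = 79
Base → S1 → S2 → S5 → S4 → S3 → Base: 5+16+7+8+20+6 = 62
Base → S1 → S3 → S2 → S4 → S5 → Base: 5+11+14+15+8+11 = 64
Base → S1 → S3 → S2 → S5 → S4 → Base: 5+11+14+7+8+19 = 64
Base → S1 → S3 → S4 → S2 → S5 → Base: 5+11+20+15+7+11 = 69
Base → S1 → S3 → S4 → S5 → S2 → Base: 5+11+20+8+7+18 = 69
Base → S1 → S3 → S5 → S2 → S4 → Base: 5+11+12+7+15+19 = 69
Base → S1 → S3 → S5 → S4 → S2 → Base: 5+11+12+8+15+18 = 69
Base → S1 → S4 → S2 → S3 → S5 → Base: 5+17+15+14+12+11 = 74
Base → S1 → S4 → S2 → S5 → S3 → Base: 5+17+15+7+12+6 = 62
… (46 more)
Base → S1 → S4 → S5 → S2 → S3 → Base: 5+17+8+7+14+6 = 57  ← best
The minimum is 57.
One optimal route: Base → S1 → S4 → S5 → S2 → S3 → Base (or its reverse).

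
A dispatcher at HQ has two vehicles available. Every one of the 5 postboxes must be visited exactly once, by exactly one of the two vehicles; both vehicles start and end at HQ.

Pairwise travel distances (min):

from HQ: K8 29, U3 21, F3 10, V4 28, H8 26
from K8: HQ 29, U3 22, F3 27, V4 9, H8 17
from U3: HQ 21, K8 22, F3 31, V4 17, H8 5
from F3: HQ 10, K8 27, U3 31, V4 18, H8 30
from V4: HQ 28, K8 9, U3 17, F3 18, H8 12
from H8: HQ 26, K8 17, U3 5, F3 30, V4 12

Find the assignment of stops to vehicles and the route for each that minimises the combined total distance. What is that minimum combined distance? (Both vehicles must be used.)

96 min — the smallest possible combined total.

There are 2^4 − 1 = 15 ways to divide the 5 stops into two non-empty groups. For each, the best each vehicle can do is its own shortest tour through its group:
  {K8} + {U3, F3, V4, H8}: 58 + 66 = 124
  {U3} + {K8, F3, V4, H8}: 42 + 80 = 122
  {K8, U3} + {F3, V4, H8}: 72 + 66 = 138
  {F3} + {K8, U3, V4, H8}: 20 + 76 = 96
  {K8, F3} + {U3, V4, H8}: 66 + 66 = 132
  {U3, F3} + {K8, V4, H8}: 62 + 76 = 138
  … (15 splits in total)
Best: vehicle 1 HQ → F3 → HQ = 20; vehicle 2 HQ → K8 → V4 → H8 → U3 → HQ = 76; combined 96.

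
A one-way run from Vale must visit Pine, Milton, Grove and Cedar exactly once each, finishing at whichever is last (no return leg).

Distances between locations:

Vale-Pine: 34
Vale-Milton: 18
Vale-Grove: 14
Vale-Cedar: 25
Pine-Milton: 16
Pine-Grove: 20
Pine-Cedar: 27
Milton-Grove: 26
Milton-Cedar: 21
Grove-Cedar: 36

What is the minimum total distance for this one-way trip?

There are 4! = 24 possible orderings.
Vale - Pine - Milton - Grove - Cedar: 34+16+26+36 = 112
Vale - Pine - Milton - Cedar - Grove: 34+16+21+36 = 107
Vale - Pine - Grove - Milton - Cedar: 34+20+26+21 = 101
Vale - Pine - Grove - Cedar - Milton: 34+20+36+21 = 111
Vale - Pine - Cedar - Milton - Grove: 34+27+21+26 = 108
Vale - Pine - Cedar - Grove - Milton: 34+27+36+26 = 123
Vale - Milton - Pine - Grove - Cedar: 18+16+20+36 = 90
Vale - Milton - Pine - Cedar - Grove: 18+16+27+36 = 97
Vale - Milton - Grove - Pine - Cedar: 18+26+20+27 = 91
Vale - Milton - Grove - Cedar - Pine: 18+26+36+27 = 107
Vale - Milton - Cedar - Pine - Grove: 18+21+27+20 = 86
Vale - Milton - Cedar - Grove - Pine: 18+21+36+20 = 95
Vale - Grove - Pine - Milton - Cedar: 14+20+16+21 = 71
Vale - Grove - Pine - Cedar - Milton: 14+20+27+21 = 82
… (10 more)
The minimum is 71.
One shortest path: Vale → Grove → Pine → Milton → Cedar.

71 — the minimum one-way total.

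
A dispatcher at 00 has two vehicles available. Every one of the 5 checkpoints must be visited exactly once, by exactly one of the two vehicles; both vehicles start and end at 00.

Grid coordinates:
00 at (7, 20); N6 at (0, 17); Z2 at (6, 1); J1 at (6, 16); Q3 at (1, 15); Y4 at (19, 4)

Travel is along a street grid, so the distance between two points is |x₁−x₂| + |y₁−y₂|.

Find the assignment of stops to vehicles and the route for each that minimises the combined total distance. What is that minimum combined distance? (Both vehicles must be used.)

Minimum combined distance: 86.

Try each way of splitting the stops between the two vehicles (each non-empty) and, for each split, find the best tour for each vehicle:
  {N6} + {Z2, J1, Q3, Y4}: 20 + 74 = 94
  {Z2} + {N6, J1, Q3, Y4}: 40 + 72 = 112
  {N6, Z2} + {J1, Q3, Y4}: 52 + 68 = 120
  {J1} + {N6, Z2, Q3, Y4}: 10 + 76 = 86
  {N6, J1} + {Z2, Q3, Y4}: 22 + 74 = 96
  {Z2, J1} + {N6, Q3, Y4}: 40 + 70 = 110
  … (15 splits in total)
Best: vehicle 1 00 → J1 → 00 = 10; vehicle 2 00 → N6 → Q3 → Z2 → Y4 → 00 = 76; combined 86.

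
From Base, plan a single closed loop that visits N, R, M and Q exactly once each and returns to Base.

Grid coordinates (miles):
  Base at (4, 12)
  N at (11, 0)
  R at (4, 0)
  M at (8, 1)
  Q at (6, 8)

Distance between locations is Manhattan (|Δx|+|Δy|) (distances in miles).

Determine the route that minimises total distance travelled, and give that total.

Minimum total distance: 38 miles.

With 4 stops there are 4!/2 = 12 distinct round trips (a route and its reverse cost the same).
Base - N - R - M - Q - Base: 19+7+5+9+6 = 46
Base - N - R - Q - M - Base: 19+7+10+9+15 = 60
Base - N - M - R - Q - Base: 19+4+5+10+6 = 44
Base - N - M - Q - R - Base: 19+4+9+10+12 = 54
Base - N - Q - R - M - Base: 19+13+10+5+15 = 62
Base - N - Q - M - R - Base: 19+13+9+5+12 = 58
Base - R - N - M - Q - Base: 12+7+4+9+6 = 38
Base - R - N - Q - M - Base: 12+7+13+9+15 = 56
Base - R - M - N - Q - Base: 12+5+4+13+6 = 40
Base - R - Q - N - M - Base: 12+10+13+4+15 = 54
Base - M - N - R - Q - Base: 15+4+7+10+6 = 42
Base - M - R - N - Q - Base: 15+5+7+13+6 = 46
The minimum is 38.
One optimal route: Base → R → N → M → Q → Base (or its reverse).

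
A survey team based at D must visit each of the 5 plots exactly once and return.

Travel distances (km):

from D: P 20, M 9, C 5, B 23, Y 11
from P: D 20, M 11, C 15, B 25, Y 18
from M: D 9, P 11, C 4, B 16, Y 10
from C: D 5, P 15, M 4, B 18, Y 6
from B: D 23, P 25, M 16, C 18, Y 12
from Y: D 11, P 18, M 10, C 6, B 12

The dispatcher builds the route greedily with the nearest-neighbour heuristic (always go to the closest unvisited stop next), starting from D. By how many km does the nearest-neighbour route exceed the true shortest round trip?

From D: C=5, M=9, Y=11, P=20, B=23 → choose C (5).
From C: M=4, Y=6, P=15, B=18 → choose M (4).
From M: Y=10, P=11, B=16 → choose Y (10).
From Y: B=12, P=18 → choose B (12).
From B: P=25 → choose P (25).
NN route D → C → M → Y → B → P → D costs 76.
Optimal: D → M → P → B → Y → C → D costs 68 (by enumerating all 60 distinct tours).
Excess = 76 − 68 = 8.

8 km longer than the optimal tour.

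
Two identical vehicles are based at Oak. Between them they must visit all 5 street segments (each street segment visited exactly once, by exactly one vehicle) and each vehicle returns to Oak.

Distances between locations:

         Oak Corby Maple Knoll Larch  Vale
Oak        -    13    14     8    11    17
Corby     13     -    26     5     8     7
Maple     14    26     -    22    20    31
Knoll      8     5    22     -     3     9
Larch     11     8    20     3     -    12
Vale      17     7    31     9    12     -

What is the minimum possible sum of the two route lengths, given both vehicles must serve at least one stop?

There are 2^4 − 1 = 15 ways to divide the 5 stops into two non-empty groups. For each, the best each vehicle can do is its own shortest tour through its group:
  {Corby} + {Maple, Knoll, Larch, Vale}: 26 + 63 = 89
  {Maple} + {Corby, Knoll, Larch, Vale}: 28 + 43 = 71
  {Corby, Maple} + {Knoll, Larch, Vale}: 53 + 40 = 93
  {Knoll} + {Corby, Maple, Larch, Vale}: 16 + 66 = 82
  {Corby, Knoll} + {Maple, Larch, Vale}: 26 + 63 = 89
  {Maple, Knoll} + {Corby, Larch, Vale}: 44 + 43 = 87
  … (15 splits in total)
Best: vehicle 1 Oak → Maple → Oak = 28; vehicle 2 Oak → Corby → Vale → Knoll → Larch → Oak = 43; combined 71.

71 — the smallest possible combined total.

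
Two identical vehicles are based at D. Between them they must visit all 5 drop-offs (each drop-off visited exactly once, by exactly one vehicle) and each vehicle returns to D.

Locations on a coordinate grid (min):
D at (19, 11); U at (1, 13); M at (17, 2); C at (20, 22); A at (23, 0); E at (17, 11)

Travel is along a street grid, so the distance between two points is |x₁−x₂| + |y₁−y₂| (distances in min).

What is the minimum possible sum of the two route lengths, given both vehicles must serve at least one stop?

94 min — the smallest possible combined total.

Try each way of splitting the stops between the two vehicles (each non-empty) and, for each split, find the best tour for each vehicle:
  {U} + {M, C, A, E}: 40 + 56 = 96
  {M} + {U, C, A, E}: 22 + 88 = 110
  {U, M} + {C, A, E}: 58 + 56 = 114
  {C} + {U, M, A, E}: 24 + 70 = 94
  {U, C} + {M, A, E}: 60 + 34 = 94
  {M, C} + {U, A, E}: 46 + 70 = 116
  … (15 splits in total)
Best: vehicle 1 D → C → D = 24; vehicle 2 D → U → E → M → A → D = 70; combined 94.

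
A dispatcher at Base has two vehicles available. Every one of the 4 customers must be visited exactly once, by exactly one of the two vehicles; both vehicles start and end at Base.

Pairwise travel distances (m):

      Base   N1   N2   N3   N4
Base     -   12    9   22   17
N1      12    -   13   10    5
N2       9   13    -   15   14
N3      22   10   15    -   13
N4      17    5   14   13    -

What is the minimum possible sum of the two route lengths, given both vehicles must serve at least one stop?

70 m — the smallest possible combined total.

There are 2^3 − 1 = 7 ways to divide the 4 stops into two non-empty groups. For each, the best each vehicle can do is its own shortest tour through its group:
  {N1} + {N2, N3, N4}: 24 + 54 = 78
  {N2} + {N1, N3, N4}: 18 + 52 = 70
  {N1, N2} + {N3, N4}: 34 + 52 = 86
  {N3} + {N1, N2, N4}: 44 + 40 = 84
  {N1, N3} + {N2, N4}: 44 + 40 = 84
  {N2, N3} + {N1, N4}: 46 + 34 = 80
  … (7 splits in total)
Best: vehicle 1 Base → N2 → Base = 18; vehicle 2 Base → N1 → N3 → N4 → Base = 52; combined 70.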